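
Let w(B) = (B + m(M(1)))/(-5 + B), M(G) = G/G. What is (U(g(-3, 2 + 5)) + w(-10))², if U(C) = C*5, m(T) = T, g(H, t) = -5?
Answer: 14884/25 ≈ 595.36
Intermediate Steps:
M(G) = 1
U(C) = 5*C
w(B) = (1 + B)/(-5 + B) (w(B) = (B + 1)/(-5 + B) = (1 + B)/(-5 + B))
(U(g(-3, 2 + 5)) + w(-10))² = (5*(-5) + (1 - 10)/(-5 - 10))² = (-25 - 9/(-15))² = (-25 - 1/15*(-9))² = (-25 + ⅗)² = (-122/5)² = 14884/25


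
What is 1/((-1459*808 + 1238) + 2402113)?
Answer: 1/1224479 ≈ 8.1667e-7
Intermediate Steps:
1/((-1459*808 + 1238) + 2402113) = 1/((-1178872 + 1238) + 2402113) = 1/(-1177634 + 2402113) = 1/1224479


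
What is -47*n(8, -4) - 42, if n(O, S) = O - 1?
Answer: -371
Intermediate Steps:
n(O, S) = -1 + O
-47*n(8, -4) - 42 = -47*(-1 + 8) - 42 = -47*7 - 42 = -329 - 42 = -371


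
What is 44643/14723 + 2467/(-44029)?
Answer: 1929265006/648238967 ≈ 2.9762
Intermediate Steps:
44643/14723 + 2467/(-44029) = 44643*(1/14723) + 2467*(-1/44029) = 44643/14723 - 2467/44029 = 1929265006/648238967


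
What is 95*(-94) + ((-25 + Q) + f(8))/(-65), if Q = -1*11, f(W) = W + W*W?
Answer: -580486/65 ≈ -8930.5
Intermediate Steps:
f(W) = W + W²
Q = -11
95*(-94) + ((-25 + Q) + f(8))/(-65) = 95*(-94) + ((-25 - 11) + 8*(1 + 8))/(-65) = -8930 + (-36 + 8*9)*(-1/65) = -8930 + (-36 + 72)*(-1/65) = -8930 + 36*(-1/65) = -8930 - 36/65 = -580486/65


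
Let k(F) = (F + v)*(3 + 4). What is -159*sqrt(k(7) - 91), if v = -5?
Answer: -159*I*sqrt(77) ≈ -1395.2*I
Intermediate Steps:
k(F) = -35 + 7*F (k(F) = (F - 5)*(3 + 4) = (-5 + F)*7 = -35 + 7*F)
-159*sqrt(k(7) - 91) = -159*sqrt((-35 + 7*7) - 91) = -159*sqrt((-35 + 49) - 91) = -159*sqrt(14 - 91) = -159*I*sqrt(77)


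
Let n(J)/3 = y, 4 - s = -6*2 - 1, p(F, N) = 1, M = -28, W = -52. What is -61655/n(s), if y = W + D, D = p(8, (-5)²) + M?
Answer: 61655/237 ≈ 260.15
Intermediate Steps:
s = 17 (s = 4 - (-6*2 - 1) = 4 - (-12 - 1) = 4 - 1*(-13) = 4 + 13 = 17)
D = -27 (D = 1 - 28 = -27)
y = -79 (y = -52 - 27 = -79)
n(J) = -237 (n(J) = 3*(-79) = -237)
-61655/n(s) = -61655/(-237) = -61655*(-1/237) = 61655/237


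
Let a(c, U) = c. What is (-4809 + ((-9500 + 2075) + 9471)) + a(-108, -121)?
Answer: -2871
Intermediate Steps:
(-4809 + ((-9500 + 2075) + 9471)) + a(-108, -121) = (-4809 + ((-9500 + 2075) + 9471)) - 108 = (-4809 + (-7425 + 9471)) - 108 = (-4809 + 2046) - 108 = -2763 - 108 = -2871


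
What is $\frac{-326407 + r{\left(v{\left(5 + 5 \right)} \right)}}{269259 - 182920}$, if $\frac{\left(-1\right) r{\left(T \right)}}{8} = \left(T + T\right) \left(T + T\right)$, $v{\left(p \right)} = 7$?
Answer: $- \frac{327975}{86339} \approx -3.7987$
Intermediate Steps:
$r{\left(T \right)} = - 32 T^{2}$ ($r{\left(T \right)} = - 8 \left(T + T\right) \left(T + T\right) = - 8 \cdot 2 T 2 T = - 8 \cdot 4 T^{2} = - 32 T^{2}$)
$\frac{-326407 + r{\left(v{\left(5 + 5 \right)} \right)}}{269259 - 182920} = \frac{-326407 - 32 \cdot 7^{2}}{269259 - 182920} = \frac{-326407 - 1568}{86339} = \left(-326407 - 1568\right) \frac{1}{86339} = \left(-327975\right) \frac{1}{86339} = - \frac{327975}{86339}$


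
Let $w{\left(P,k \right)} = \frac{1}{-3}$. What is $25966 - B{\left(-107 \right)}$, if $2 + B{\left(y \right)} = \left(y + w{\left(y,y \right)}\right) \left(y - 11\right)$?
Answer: $\frac{39908}{3} \approx 13303.0$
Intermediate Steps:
$w{\left(P,k \right)} = - \frac{1}{3}$
$B{\left(y \right)} = -2 + \left(-11 + y\right) \left(- \frac{1}{3} + y\right)$ ($B{\left(y \right)} = -2 + \left(y - \frac{1}{3}\right) \left(y - 11\right) = -2 + \left(- \frac{1}{3} + y\right) \left(-11 + y\right) = -2 + \left(-11 + y\right) \left(- \frac{1}{3} + y\right)$)
$25966 - B{\left(-107 \right)} = 25966 - \left(\frac{5}{3} + \left(-107\right)^{2} - - \frac{3638}{3}\right) = 25966 - \left(\frac{5}{3} + 11449 + \frac{3638}{3}\right) = 25966 - \frac{37990}{3} = \frac{39908}{3}$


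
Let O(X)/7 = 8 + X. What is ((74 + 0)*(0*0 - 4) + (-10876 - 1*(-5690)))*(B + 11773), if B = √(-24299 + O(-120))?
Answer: -64539586 - 16446*I*√2787 ≈ -6.454e+7 - 8.6822e+5*I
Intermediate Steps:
O(X) = 56 + 7*X (O(X) = 7*(8 + X) = 56 + 7*X)
B = 3*I*√2787 (B = √(-24299 + (56 + 7*(-120))) = √(-24299 + (56 - 840)) = √(-24299 - 784) = √(-25083) = 3*I*√2787 ≈ 158.38*I)
((74 + 0)*(0*0 - 4) + (-10876 - 1*(-5690)))*(B + 11773) = ((74 + 0)*(0*0 - 4) + (-10876 - 1*(-5690)))*(3*I*√2787 + 11773) = (74*(0 - 4) + (-10876 + 5690))*(11773 + 3*I*√2787) = (74*(-4) - 5186)*(11773 + 3*I*√2787) = (-296 - 5186)*(11773 + 3*I*√2787) = -5482*(11773 + 3*I*√2787) = -64539586 - 16446*I*√2787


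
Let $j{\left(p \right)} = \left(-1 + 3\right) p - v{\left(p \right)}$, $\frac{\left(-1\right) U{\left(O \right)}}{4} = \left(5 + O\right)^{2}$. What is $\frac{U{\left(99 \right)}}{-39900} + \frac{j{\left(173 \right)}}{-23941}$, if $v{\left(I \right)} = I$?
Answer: $\frac{257220181}{238811475} \approx 1.0771$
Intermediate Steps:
$U{\left(O \right)} = - 4 \left(5 + O\right)^{2}$
$j{\left(p \right)} = p$ ($j{\left(p \right)} = \left(-1 + 3\right) p - p = 2 p - p = p$)
$\frac{U{\left(99 \right)}}{-39900} + \frac{j{\left(173 \right)}}{-23941} = \frac{\left(-4\right) \left(5 + 99\right)^{2}}{-39900} + \frac{173}{-23941} = - 4 \cdot 104^{2} \left(- \frac{1}{39900}\right) + 173 \left(- \frac{1}{23941}\right) = \left(-4\right) 10816 \left(- \frac{1}{39900}\right) - \frac{173}{23941} = \left(-43264\right) \left(- \frac{1}{39900}\right) - \frac{173}{23941} = \frac{10816}{9975} - \frac{173}{23941} = \frac{257220181}{238811475}$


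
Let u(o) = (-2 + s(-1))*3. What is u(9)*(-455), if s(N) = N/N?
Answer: 1365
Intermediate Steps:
s(N) = 1
u(o) = -3 (u(o) = (-2 + 1)*3 = -1*3 = -3)
u(9)*(-455) = -3*(-455) = 1365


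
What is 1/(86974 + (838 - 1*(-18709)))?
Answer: 1/106521 ≈ 9.3878e-6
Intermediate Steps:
1/(86974 + (838 - 1*(-18709))) = 1/(86974 + (838 + 18709)) = 1/(86974 + 19547) = 1/106521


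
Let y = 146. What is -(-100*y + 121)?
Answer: 14479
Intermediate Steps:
-(-100*y + 121) = -(-100*146 + 121) = -(-14600 + 121) = -1*(-14479) = 14479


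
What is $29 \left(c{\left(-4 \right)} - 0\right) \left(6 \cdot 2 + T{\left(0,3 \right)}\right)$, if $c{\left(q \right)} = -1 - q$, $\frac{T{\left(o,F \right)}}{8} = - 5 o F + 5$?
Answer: $4524$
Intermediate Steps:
$T{\left(o,F \right)} = 40 - 40 F o$ ($T{\left(o,F \right)} = 8 \left(- 5 o F + 5\right) = 8 \left(- 5 F o + 5\right) = 8 \left(5 - 5 F o\right) = 40 - 40 F o$)
$29 \left(c{\left(-4 \right)} - 0\right) \left(6 \cdot 2 + T{\left(0,3 \right)}\right) = 29 \left(\left(-1 - -4\right) - 0\right) \left(6 \cdot 2 + \left(40 - 120 \cdot 0\right)\right) = 29 \left(\left(-1 + 4\right) + 0\right) \left(12 + \left(40 + 0\right)\right) = 29 \left(3 + 0\right) \left(12 + 40\right) = 29 \cdot 3 \cdot 52 = 87 \cdot 52 = 4524$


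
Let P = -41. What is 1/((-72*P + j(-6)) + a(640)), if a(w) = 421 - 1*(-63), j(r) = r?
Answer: 1/3430 ≈ 0.00029154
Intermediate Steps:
a(w) = 484 (a(w) = 421 + 63 = 484)
1/((-72*P + j(-6)) + a(640)) = 1/((-72*(-41) - 6) + 484) = 1/((2952 - 6) + 484) = 1/(2946 + 484) = 1/3430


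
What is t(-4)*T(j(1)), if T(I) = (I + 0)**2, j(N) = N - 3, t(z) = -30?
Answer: -120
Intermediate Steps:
j(N) = -3 + N
T(I) = I**2
t(-4)*T(j(1)) = -30*(-3 + 1)**2 = -30*(-2)**2 = -30*4 = -120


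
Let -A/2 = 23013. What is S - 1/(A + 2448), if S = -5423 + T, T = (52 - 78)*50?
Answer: -292974893/43578 ≈ -6723.0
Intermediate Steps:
T = -1300 (T = -26*50 = -1300)
A = -46026 (A = -2*23013 = -46026)
S = -6723 (S = -5423 - 1300 = -6723)
S - 1/(A + 2448) = -6723 - 1/(-46026 + 2448) = -6723 - 1/(-43578) = -6723 - 1*(-1/43578) = -6723 + 1/43578 = -292974893/43578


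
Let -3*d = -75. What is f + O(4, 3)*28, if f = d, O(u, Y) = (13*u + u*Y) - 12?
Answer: 1481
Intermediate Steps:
O(u, Y) = -12 + 13*u + Y*u (O(u, Y) = (13*u + Y*u) - 12 = -12 + 13*u + Y*u)
d = 25 (d = -⅓*(-75) = 25)
f = 25
f + O(4, 3)*28 = 25 + (-12 + 13*4 + 3*4)*28 = 25 + (-12 + 52 + 12)*28 = 25 + 52*28 = 25 + 1456 = 1481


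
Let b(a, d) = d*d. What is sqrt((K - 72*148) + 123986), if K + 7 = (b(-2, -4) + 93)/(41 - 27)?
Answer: sqrt(22212834)/14 ≈ 336.65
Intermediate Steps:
b(a, d) = d**2
K = 11/14 (K = -7 + ((-4)**2 + 93)/(41 - 27) = -7 + (16 + 93)/14 = -7 + 109*(1/14) = -7 + 109/14 = 11/14 ≈ 0.78571)
sqrt((K - 72*148) + 123986) = sqrt((11/14 - 72*148) + 123986) = sqrt((11/14 - 10656) + 123986) = sqrt(-149173/14 + 123986) = sqrt(1586631/14) = sqrt(22212834)/14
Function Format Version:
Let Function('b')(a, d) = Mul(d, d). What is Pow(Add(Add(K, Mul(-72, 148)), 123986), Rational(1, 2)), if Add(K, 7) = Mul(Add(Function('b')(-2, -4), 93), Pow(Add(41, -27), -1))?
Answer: Mul(Rational(1, 14), Pow(22212834, Rational(1, 2))) ≈ 336.65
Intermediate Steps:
Function('b')(a, d) = Pow(d, 2)
K = Rational(11, 14) (K = Add(-7, Mul(Add(Pow(-4, 2), 93), Pow(Add(41, -27), -1))) = Add(-7, Mul(Add(16, 93), Pow(14, -1))) = Add(-7, Mul(109, Rational(1, 14))) = Add(-7, Rational(109, 14)) = Rational(11, 14) ≈ 0.78571)
Pow(Add(Add(K, Mul(-72, 148)), 123986), Rational(1, 2)) = Pow(Add(Add(Rational(11, 14), Mul(-72, 148)), 123986), Rational(1, 2)) = Pow(Add(Add(Rational(11, 14), -10656), 123986), Rational(1, 2)) = Pow(Add(Rational(-149173, 14), 123986), Rational(1, 2)) = Pow(Rational(1586631, 14), Rational(1, 2)) = Mul(Rational(1, 14), Pow(22212834, Rational(1, 2)))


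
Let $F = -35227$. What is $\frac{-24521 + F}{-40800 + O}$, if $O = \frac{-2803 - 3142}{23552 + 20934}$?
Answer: $\frac{91653432}{62587405} \approx 1.4644$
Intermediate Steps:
$O = - \frac{205}{1534}$ ($O = - \frac{5945}{44486} = \left(-5945\right) \frac{1}{44486} = - \frac{205}{1534} \approx -0.13364$)
$\frac{-24521 + F}{-40800 + O} = \frac{-24521 - 35227}{-40800 - \frac{205}{1534}} = - \frac{59748}{- \frac{62587405}{1534}} = \left(-59748\right) \left(- \frac{1534}{62587405}\right) = \frac{91653432}{62587405}$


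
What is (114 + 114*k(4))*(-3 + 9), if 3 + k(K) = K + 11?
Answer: 8892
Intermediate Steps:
k(K) = 8 + K (k(K) = -3 + (K + 11) = -3 + (11 + K) = 8 + K)
(114 + 114*k(4))*(-3 + 9) = (114 + 114*(8 + 4))*(-3 + 9) = (114 + 114*12)*6 = (114 + 1368)*6 = 1482*6 = 8892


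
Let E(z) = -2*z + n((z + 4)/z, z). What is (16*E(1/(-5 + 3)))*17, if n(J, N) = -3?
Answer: -544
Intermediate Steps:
E(z) = -3 - 2*z (E(z) = -2*z - 3 = -3 - 2*z)
(16*E(1/(-5 + 3)))*17 = (16*(-3 - 2/(-5 + 3)))*17 = (16*(-3 - 2/(-2)))*17 = (16*(-3 - 2*(-½)))*17 = (16*(-3 + 1))*17 = (16*(-2))*17 = -32*17 = -544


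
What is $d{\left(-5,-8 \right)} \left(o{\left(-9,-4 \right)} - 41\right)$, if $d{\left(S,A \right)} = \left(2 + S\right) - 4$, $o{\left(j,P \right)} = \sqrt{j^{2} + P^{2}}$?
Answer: $287 - 7 \sqrt{97} \approx 218.06$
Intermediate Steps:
$o{\left(j,P \right)} = \sqrt{P^{2} + j^{2}}$
$d{\left(S,A \right)} = -2 + S$
$d{\left(-5,-8 \right)} \left(o{\left(-9,-4 \right)} - 41\right) = \left(-2 - 5\right) \left(\sqrt{\left(-4\right)^{2} + \left(-9\right)^{2}} - 41\right) = - 7 \left(\sqrt{16 + 81} - 41\right) = - 7 \left(\sqrt{97} - 41\right) = - 7 \left(-41 + \sqrt{97}\right) = 287 - 7 \sqrt{97}$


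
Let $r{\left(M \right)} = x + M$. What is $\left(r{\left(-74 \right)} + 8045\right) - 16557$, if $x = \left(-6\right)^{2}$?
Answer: $-8550$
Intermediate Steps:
$x = 36$
$r{\left(M \right)} = 36 + M$
$\left(r{\left(-74 \right)} + 8045\right) - 16557 = \left(\left(36 - 74\right) + 8045\right) - 16557 = \left(-38 + 8045\right) - 16557 = 8007 - 16557 = -8550$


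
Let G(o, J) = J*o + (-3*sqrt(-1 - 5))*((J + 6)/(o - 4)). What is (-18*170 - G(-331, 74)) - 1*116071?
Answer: -94637 - 48*I*sqrt(6)/67 ≈ -94637.0 - 1.7549*I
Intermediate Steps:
G(o, J) = J*o - 3*I*sqrt(6)*(6 + J)/(-4 + o) (G(o, J) = J*o + (-3*I*sqrt(6))*((6 + J)/(-4 + o)) = J*o - 3*I*sqrt(6)*(6 + J)/(-4 + o))
(-18*170 - G(-331, 74)) - 1*116071 = (-18*170 - (74*(-331)**2 - 18*I*sqrt(6) - 4*74*(-331) - 3*I*74*sqrt(6))/(-4 - 331)) - 1*116071 = (-3060 - (74*109561 - 18*I*sqrt(6) + 97976 - 222*I*sqrt(6))/(-335)) - 116071 = (-3060 - (-1)*(8107514 - 18*I*sqrt(6) + 97976 - 222*I*sqrt(6))/335) - 116071 = (-3060 - (-1)*(8205490 - 240*I*sqrt(6))/335) - 116071 = (-3060 - (-24494 + 48*I*sqrt(6)/67)) - 116071 = (-3060 + (24494 - 48*I*sqrt(6)/67)) - 116071 = (21434 - 48*I*sqrt(6)/67) - 116071 = -94637 - 48*I*sqrt(6)/67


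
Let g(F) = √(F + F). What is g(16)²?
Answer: 32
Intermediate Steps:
g(F) = √2*√F (g(F) = √(2*F) = √2*√F)
g(16)² = (√2*√16)² = (√2*4)² = (4*√2)² = 32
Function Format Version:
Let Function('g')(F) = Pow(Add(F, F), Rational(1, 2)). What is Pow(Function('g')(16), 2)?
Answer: 32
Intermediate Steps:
Function('g')(F) = Mul(Pow(2, Rational(1, 2)), Pow(F, Rational(1, 2))) (Function('g')(F) = Pow(Mul(2, F), Rational(1, 2)) = Mul(Pow(2, Rational(1, 2)), Pow(F, Rational(1, 2))))
Pow(Function('g')(16), 2) = Pow(Mul(Pow(2, Rational(1, 2)), Pow(16, Rational(1, 2))), 2) = Pow(Mul(Pow(2, Rational(1, 2)), 4), 2) = Pow(Mul(4, Pow(2, Rational(1, 2))), 2) = 32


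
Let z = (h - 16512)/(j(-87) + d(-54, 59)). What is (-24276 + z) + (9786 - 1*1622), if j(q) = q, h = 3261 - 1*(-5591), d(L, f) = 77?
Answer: -15346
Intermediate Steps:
h = 8852 (h = 3261 + 5591 = 8852)
z = 766 (z = (8852 - 16512)/(-87 + 77) = -7660/(-10) = -7660*(-1/10) = 766)
(-24276 + z) + (9786 - 1*1622) = (-24276 + 766) + (9786 - 1*1622) = -23510 + (9786 - 1622) = -23510 + 8164 = -15346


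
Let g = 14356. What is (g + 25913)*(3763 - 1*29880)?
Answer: -1051705473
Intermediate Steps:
(g + 25913)*(3763 - 1*29880) = (14356 + 25913)*(3763 - 1*29880) = 40269*(3763 - 29880) = 40269*(-26117) = -1051705473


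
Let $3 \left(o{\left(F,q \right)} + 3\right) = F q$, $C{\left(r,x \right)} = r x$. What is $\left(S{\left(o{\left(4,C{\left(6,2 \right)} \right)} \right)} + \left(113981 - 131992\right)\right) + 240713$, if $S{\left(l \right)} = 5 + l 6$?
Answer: $222785$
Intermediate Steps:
$o{\left(F,q \right)} = -3 + \frac{F q}{3}$
$S{\left(l \right)} = 5 + 6 l$
$\left(S{\left(o{\left(4,C{\left(6,2 \right)} \right)} \right)} + \left(113981 - 131992\right)\right) + 240713 = \left(\left(5 + 6 \left(-3 + \frac{1}{3} \cdot 4 \cdot 6 \cdot 2\right)\right) + \left(113981 - 131992\right)\right) + 240713 = \left(\left(5 + 6 \left(-3 + \frac{1}{3} \cdot 4 \cdot 12\right)\right) + \left(113981 - 131992\right)\right) + 240713 = \left(\left(5 + 6 \left(-3 + 16\right)\right) - 18011\right) + 240713 = \left(\left(5 + 6 \cdot 13\right) - 18011\right) + 240713 = \left(\left(5 + 78\right) - 18011\right) + 240713 = \left(83 - 18011\right) + 240713 = -17928 + 240713 = 222785$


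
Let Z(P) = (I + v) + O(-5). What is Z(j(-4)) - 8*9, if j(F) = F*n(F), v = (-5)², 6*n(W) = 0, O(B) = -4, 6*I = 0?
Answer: -51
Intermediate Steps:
I = 0 (I = (⅙)*0 = 0)
n(W) = 0 (n(W) = (⅙)*0 = 0)
v = 25
j(F) = 0 (j(F) = F*0 = 0)
Z(P) = 21 (Z(P) = (0 + 25) - 4 = 25 - 4 = 21)
Z(j(-4)) - 8*9 = 21 - 8*9 = 21 - 72 = -51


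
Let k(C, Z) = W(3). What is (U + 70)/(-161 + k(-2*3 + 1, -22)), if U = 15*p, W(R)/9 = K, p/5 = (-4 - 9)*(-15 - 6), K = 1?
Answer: -20545/152 ≈ -135.16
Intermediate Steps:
p = 1365 (p = 5*((-4 - 9)*(-15 - 6)) = 5*(-13*(-21)) = 5*273 = 1365)
W(R) = 9 (W(R) = 9*1 = 9)
U = 20475 (U = 15*1365 = 20475)
k(C, Z) = 9
(U + 70)/(-161 + k(-2*3 + 1, -22)) = (20475 + 70)/(-161 + 9) = 20545/(-152) = 20545*(-1/152) = -20545/152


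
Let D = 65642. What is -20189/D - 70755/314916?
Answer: -79727093/149795044 ≈ -0.53224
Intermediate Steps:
-20189/D - 70755/314916 = -20189/65642 - 70755/314916 = -20189*1/65642 - 70755*1/314916 = -20189/65642 - 23585/104972 = -79727093/149795044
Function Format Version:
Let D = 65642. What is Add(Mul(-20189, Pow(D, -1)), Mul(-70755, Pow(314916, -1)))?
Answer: Rational(-79727093, 149795044) ≈ -0.53224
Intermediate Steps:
Add(Mul(-20189, Pow(D, -1)), Mul(-70755, Pow(314916, -1))) = Add(Mul(-20189, Pow(65642, -1)), Mul(-70755, Pow(314916, -1))) = Add(Mul(-20189, Rational(1, 65642)), Mul(-70755, Rational(1, 314916))) = Add(Rational(-20189, 65642), Rational(-23585, 104972)) = Rational(-79727093, 149795044)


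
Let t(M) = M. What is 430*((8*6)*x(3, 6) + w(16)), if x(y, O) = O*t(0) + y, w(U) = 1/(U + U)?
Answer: 990935/16 ≈ 61933.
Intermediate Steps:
w(U) = 1/(2*U)
x(y, O) = y (x(y, O) = O*0 + y = 0 + y = y)
430*((8*6)*x(3, 6) + w(16)) = 430*((8*6)*3 + (½)/16) = 430*(48*3 + (½)*(1/16)) = 430*(144 + 1/32) = 430*(4609/32) = 990935/16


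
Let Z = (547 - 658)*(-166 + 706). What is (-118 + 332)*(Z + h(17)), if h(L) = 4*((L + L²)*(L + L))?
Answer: -3921336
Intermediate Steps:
h(L) = 8*L*(L + L²) (h(L) = 4*((L + L²)*(2*L)) = 4*(2*L*(L + L²)) = 8*L*(L + L²))
Z = -59940 (Z = -111*540 = -59940)
(-118 + 332)*(Z + h(17)) = (-118 + 332)*(-59940 + 8*17²*(1 + 17)) = 214*(-59940 + 8*289*18) = 214*(-59940 + 41616) = 214*(-18324) = -3921336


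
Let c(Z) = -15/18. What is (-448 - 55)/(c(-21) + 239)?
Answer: -3018/1429 ≈ -2.1120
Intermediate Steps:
c(Z) = -⅚ (c(Z) = -15*1/18 = -⅚)
(-448 - 55)/(c(-21) + 239) = (-448 - 55)/(-⅚ + 239) = -503/1429/6 = -503*6/1429 = -3018/1429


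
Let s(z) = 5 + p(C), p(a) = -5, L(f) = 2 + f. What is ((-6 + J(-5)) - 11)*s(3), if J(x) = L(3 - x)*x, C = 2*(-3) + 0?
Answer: 0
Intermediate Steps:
C = -6 (C = -6 + 0 = -6)
J(x) = x*(5 - x) (J(x) = (2 + (3 - x))*x = (5 - x)*x = x*(5 - x))
s(z) = 0 (s(z) = 5 - 5 = 0)
((-6 + J(-5)) - 11)*s(3) = ((-6 - 5*(5 - 1*(-5))) - 11)*0 = ((-6 - 5*(5 + 5)) - 11)*0 = ((-6 - 5*10) - 11)*0 = ((-6 - 50) - 11)*0 = (-56 - 11)*0 = -67*0 = 0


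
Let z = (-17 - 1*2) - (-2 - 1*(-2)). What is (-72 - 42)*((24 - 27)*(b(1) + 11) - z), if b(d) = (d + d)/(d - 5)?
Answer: 1425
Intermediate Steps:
b(d) = 2*d/(-5 + d) (b(d) = (2*d)/(-5 + d) = 2*d/(-5 + d))
z = -19 (z = (-17 - 2) - (-2 + 2) = -19 - 1*0 = -19 + 0 = -19)
(-72 - 42)*((24 - 27)*(b(1) + 11) - z) = (-72 - 42)*((24 - 27)*(2*1/(-5 + 1) + 11) - 1*(-19)) = -114*(-3*(2*1/(-4) + 11) + 19) = -114*(-3*(2*1*(-¼) + 11) + 19) = -114*(-3*(-½ + 11) + 19) = -114*(-3*21/2 + 19) = -114*(-63/2 + 19) = -114*(-25/2) = 1425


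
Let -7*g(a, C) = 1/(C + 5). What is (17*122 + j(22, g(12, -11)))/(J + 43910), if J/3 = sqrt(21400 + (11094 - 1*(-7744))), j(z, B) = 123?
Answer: 48235135/963862979 - 6591*sqrt(40238)/1927725958 ≈ 0.049358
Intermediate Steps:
g(a, C) = -1/(7*(5 + C)) (g(a, C) = -1/(7*(C + 5)) = -1/(7*(5 + C)))
J = 3*sqrt(40238) (J = 3*sqrt(21400 + (11094 - 1*(-7744))) = 3*sqrt(21400 + (11094 + 7744)) = 3*sqrt(21400 + 18838) = 3*sqrt(40238) ≈ 601.78)
(17*122 + j(22, g(12, -11)))/(J + 43910) = (17*122 + 123)/(3*sqrt(40238) + 43910) = (2074 + 123)/(43910 + 3*sqrt(40238)) = 2197/(43910 + 3*sqrt(40238))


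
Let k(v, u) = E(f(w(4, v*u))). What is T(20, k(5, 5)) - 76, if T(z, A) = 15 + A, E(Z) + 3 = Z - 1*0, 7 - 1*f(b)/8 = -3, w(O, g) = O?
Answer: 16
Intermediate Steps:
f(b) = 80 (f(b) = 56 - 8*(-3) = 56 + 24 = 80)
E(Z) = -3 + Z (E(Z) = -3 + (Z - 1*0) = -3 + (Z + 0) = -3 + Z)
k(v, u) = 77 (k(v, u) = -3 + 80 = 77)
T(20, k(5, 5)) - 76 = (15 + 77) - 76 = 92 - 76 = 16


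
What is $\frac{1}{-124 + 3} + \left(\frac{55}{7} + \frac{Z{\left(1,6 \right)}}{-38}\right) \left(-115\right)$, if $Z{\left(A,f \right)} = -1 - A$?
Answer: $- \frac{14638713}{16093} \approx -909.63$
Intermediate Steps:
$\frac{1}{-124 + 3} + \left(\frac{55}{7} + \frac{Z{\left(1,6 \right)}}{-38}\right) \left(-115\right) = \frac{1}{-124 + 3} + \left(\frac{55}{7} + \frac{-1 - 1}{-38}\right) \left(-115\right) = \frac{1}{-121} + \left(55 \cdot \frac{1}{7} + \left(-1 - 1\right) \left(- \frac{1}{38}\right)\right) \left(-115\right) = - \frac{1}{121} + \left(\frac{55}{7} - - \frac{1}{19}\right) \left(-115\right) = - \frac{1}{121} + \left(\frac{55}{7} + \frac{1}{19}\right) \left(-115\right) = - \frac{1}{121} + \frac{1052}{133} \left(-115\right) = - \frac{1}{121} - \frac{120980}{133} = - \frac{14638713}{16093}$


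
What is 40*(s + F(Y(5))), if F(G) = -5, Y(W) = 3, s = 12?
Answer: 280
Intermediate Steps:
40*(s + F(Y(5))) = 40*(12 - 5) = 40*7 = 280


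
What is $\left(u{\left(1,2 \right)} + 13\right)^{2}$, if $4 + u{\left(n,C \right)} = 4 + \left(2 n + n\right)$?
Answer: $256$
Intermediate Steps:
$u{\left(n,C \right)} = 3 n$ ($u{\left(n,C \right)} = -4 + \left(4 + \left(2 n + n\right)\right) = -4 + \left(4 + 3 n\right) = 3 n$)
$\left(u{\left(1,2 \right)} + 13\right)^{2} = \left(3 \cdot 1 + 13\right)^{2} = \left(3 + 13\right)^{2} = 16^{2} = 256$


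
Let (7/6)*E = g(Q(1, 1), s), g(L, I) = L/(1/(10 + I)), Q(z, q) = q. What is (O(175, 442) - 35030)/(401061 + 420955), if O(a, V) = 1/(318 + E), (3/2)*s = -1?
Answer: -601041/14104064 ≈ -0.042615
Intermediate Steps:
s = -2/3 (s = (2/3)*(-1) = -2/3 ≈ -0.66667)
g(L, I) = L*(10 + I)
E = 8 (E = 6*(1*(10 - 2/3))/7 = 6*(1*(28/3))/7 = (6/7)*(28/3) = 8)
O(a, V) = 1/326 (O(a, V) = 1/(318 + 8) = 1/326)
(O(175, 442) - 35030)/(401061 + 420955) = (1/326 - 35030)/(401061 + 420955) = -11419779/326/822016 = -11419779/326*1/822016 = -601041/14104064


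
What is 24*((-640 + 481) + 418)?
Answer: 6216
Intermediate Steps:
24*((-640 + 481) + 418) = 24*(-159 + 418) = 24*259 = 6216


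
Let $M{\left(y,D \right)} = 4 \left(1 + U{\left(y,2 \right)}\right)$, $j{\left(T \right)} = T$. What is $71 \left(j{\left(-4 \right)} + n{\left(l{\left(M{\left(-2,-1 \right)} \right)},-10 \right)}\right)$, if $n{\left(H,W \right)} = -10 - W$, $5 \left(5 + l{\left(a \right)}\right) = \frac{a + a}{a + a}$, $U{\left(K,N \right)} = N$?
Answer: $-284$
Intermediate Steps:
$M{\left(y,D \right)} = 12$ ($M{\left(y,D \right)} = 4 \left(1 + 2\right) = 4 \cdot 3 = 12$)
$l{\left(a \right)} = - \frac{24}{5}$ ($l{\left(a \right)} = -5 + \frac{\left(a + a\right) \frac{1}{a + a}}{5} = -5 + \frac{2 a \frac{1}{2 a}}{5} = -5 + \frac{1}{5} \cdot 1 = -5 + \frac{1}{5} = - \frac{24}{5}$)
$71 \left(j{\left(-4 \right)} + n{\left(l{\left(M{\left(-2,-1 \right)} \right)},-10 \right)}\right) = 71 \left(-4 - 0\right) = 71 \left(-4 + \left(-10 + 10\right)\right) = 71 \left(-4 + 0\right) = 71 \left(-4\right) = -284$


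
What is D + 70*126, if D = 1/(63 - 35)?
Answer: 246961/28 ≈ 8820.0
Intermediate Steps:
D = 1/28 ≈ 0.035714
D + 70*126 = 1/28 + 70*126 = 1/28 + 8820 = 246961/28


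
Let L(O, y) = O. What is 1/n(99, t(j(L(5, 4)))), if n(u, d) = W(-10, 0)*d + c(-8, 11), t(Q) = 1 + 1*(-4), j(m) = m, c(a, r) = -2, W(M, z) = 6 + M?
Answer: ⅒ ≈ 0.10000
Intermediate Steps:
t(Q) = -3 (t(Q) = 1 - 4 = -3)
n(u, d) = -2 - 4*d (n(u, d) = (6 - 10)*d - 2 = -4*d - 2 = -2 - 4*d)
1/n(99, t(j(L(5, 4)))) = 1/(-2 - 4*(-3)) = 1/(-2 + 12) = 1/10 = ⅒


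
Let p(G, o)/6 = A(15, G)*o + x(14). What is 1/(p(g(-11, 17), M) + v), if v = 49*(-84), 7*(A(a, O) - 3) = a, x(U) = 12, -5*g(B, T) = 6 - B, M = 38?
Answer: -7/20100 ≈ -0.00034826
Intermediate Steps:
g(B, T) = -6/5 + B/5 (g(B, T) = -(6 - B)/5 = -6/5 + B/5)
A(a, O) = 3 + a/7
p(G, o) = 72 + 216*o/7 (p(G, o) = 6*((3 + (1/7)*15)*o + 12) = 6*((3 + 15/7)*o + 12) = 6*(36*o/7 + 12) = 6*(12 + 36*o/7) = 72 + 216*o/7)
v = -4116
1/(p(g(-11, 17), M) + v) = 1/((72 + (216/7)*38) - 4116) = 1/((72 + 8208/7) - 4116) = 1/(8712/7 - 4116) = 1/(-20100/7) = -7/20100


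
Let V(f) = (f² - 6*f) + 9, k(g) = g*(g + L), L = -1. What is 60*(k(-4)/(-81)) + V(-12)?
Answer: 5675/27 ≈ 210.19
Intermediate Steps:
k(g) = g*(-1 + g) (k(g) = g*(g - 1) = g*(-1 + g))
V(f) = 9 + f² - 6*f
60*(k(-4)/(-81)) + V(-12) = 60*(-4*(-1 - 4)/(-81)) + (9 + (-12)² - 6*(-12)) = 60*(-4*(-5)*(-1/81)) + (9 + 144 + 72) = 60*(20*(-1/81)) + 225 = 60*(-20/81) + 225 = -400/27 + 225 = 5675/27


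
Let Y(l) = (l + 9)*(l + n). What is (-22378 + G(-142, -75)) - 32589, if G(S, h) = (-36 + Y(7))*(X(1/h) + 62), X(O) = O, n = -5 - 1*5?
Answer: -1504347/25 ≈ -60174.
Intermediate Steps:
n = -10 (n = -5 - 5 = -10)
Y(l) = (-10 + l)*(9 + l) (Y(l) = (l + 9)*(l - 10) = (9 + l)*(-10 + l) = (-10 + l)*(9 + l))
G(S, h) = -5208 - 84/h (G(S, h) = (-36 + (-90 + 7² - 1*7))*(1/h + 62) = (-36 + (-90 + 49 - 7))*(62 + 1/h) = (-36 - 48)*(62 + 1/h) = -84*(62 + 1/h) = -5208 - 84/h)
(-22378 + G(-142, -75)) - 32589 = (-22378 + (-5208 - 84/(-75))) - 32589 = (-22378 + (-5208 - 84*(-1/75))) - 32589 = (-22378 + (-5208 + 28/25)) - 32589 = (-22378 - 130172/25) - 32589 = -689622/25 - 32589 = -1504347/25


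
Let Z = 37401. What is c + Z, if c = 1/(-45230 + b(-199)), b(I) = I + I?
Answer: 1706532827/45628 ≈ 37401.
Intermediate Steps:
b(I) = 2*I
c = -1/45628 (c = 1/(-45230 + 2*(-199)) = 1/(-45230 - 398) = 1/(-45628) = -1/45628 ≈ -2.1916e-5)
c + Z = -1/45628 + 37401 = 1706532827/45628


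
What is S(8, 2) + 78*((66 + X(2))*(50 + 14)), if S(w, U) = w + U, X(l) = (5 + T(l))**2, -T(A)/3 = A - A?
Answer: 454282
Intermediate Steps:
T(A) = 0 (T(A) = -3*(A - A) = -3*0 = 0)
X(l) = 25 (X(l) = (5 + 0)**2 = 5**2 = 25)
S(w, U) = U + w
S(8, 2) + 78*((66 + X(2))*(50 + 14)) = (2 + 8) + 78*((66 + 25)*(50 + 14)) = 10 + 78*(91*64) = 10 + 78*5824 = 10 + 454272 = 454282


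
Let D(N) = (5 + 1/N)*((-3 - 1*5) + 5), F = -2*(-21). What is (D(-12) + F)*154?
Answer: 8393/2 ≈ 4196.5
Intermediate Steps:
F = 42
D(N) = -15 - 3/N (D(N) = (5 + 1/N)*((-3 - 5) + 5) = (5 + 1/N)*(-8 + 5) = (5 + 1/N)*(-3) = -15 - 3/N)
(D(-12) + F)*154 = ((-15 - 3/(-12)) + 42)*154 = ((-15 - 3*(-1/12)) + 42)*154 = ((-15 + 1/4) + 42)*154 = (-59/4 + 42)*154 = (109/4)*154 = 8393/2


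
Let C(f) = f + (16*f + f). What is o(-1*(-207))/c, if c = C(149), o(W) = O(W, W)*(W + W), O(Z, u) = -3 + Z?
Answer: 4692/149 ≈ 31.490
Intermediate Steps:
C(f) = 18*f (C(f) = f + 17*f = 18*f)
o(W) = 2*W*(-3 + W) (o(W) = (-3 + W)*(W + W) = (-3 + W)*(2*W) = 2*W*(-3 + W))
c = 2682 (c = 18*149 = 2682)
o(-1*(-207))/c = (2*(-1*(-207))*(-3 - 1*(-207)))/2682 = (2*207*(-3 + 207))*(1/2682) = (2*207*204)*(1/2682) = 84456*(1/2682) = 4692/149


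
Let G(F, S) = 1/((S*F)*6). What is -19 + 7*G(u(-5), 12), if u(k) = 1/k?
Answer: -1403/72 ≈ -19.486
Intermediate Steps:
u(k) = 1/k
G(F, S) = 1/(6*F*S) (G(F, S) = 1/((F*S)*6) = 1/(6*F*S))
-19 + 7*G(u(-5), 12) = -19 + 7*((⅙)/(1/(-5)*12)) = -19 + 7*((⅙)*(1/12)/(-⅕)) = -19 + 7*((⅙)*(-5)*(1/12)) = -19 + 7*(-5/72) = -19 - 35/72 = -1403/72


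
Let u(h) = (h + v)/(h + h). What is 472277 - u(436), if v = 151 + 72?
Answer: 411824885/872 ≈ 4.7228e+5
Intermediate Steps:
v = 223
u(h) = (223 + h)/(2*h) (u(h) = (h + 223)/(h + h) = (223 + h)/((2*h)) = (223 + h)*(1/(2*h)) = (223 + h)/(2*h))
472277 - u(436) = 472277 - (223 + 436)/(2*436) = 472277 - 659/(2*436) = 472277 - 1*659/872 = 472277 - 659/872 = 411824885/872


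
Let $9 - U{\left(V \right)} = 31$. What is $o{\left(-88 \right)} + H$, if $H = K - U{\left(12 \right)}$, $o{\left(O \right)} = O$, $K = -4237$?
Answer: $-4303$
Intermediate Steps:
$U{\left(V \right)} = -22$ ($U{\left(V \right)} = 9 - 31 = -22$)
$H = -4215$ ($H = -4237 - -22 = -4237 + 22 = -4215$)
$o{\left(-88 \right)} + H = -88 - 4215 = -4303$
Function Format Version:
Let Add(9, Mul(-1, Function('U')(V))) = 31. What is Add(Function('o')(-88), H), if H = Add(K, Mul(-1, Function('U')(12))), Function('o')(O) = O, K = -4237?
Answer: -4303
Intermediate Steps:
Function('U')(V) = -22 (Function('U')(V) = Add(9, Mul(-1, 31)) = Add(9, -31) = -22)
H = -4215 (H = Add(-4237, Mul(-1, -22)) = Add(-4237, 22) = -4215)
Add(Function('o')(-88), H) = Add(-88, -4215) = -4303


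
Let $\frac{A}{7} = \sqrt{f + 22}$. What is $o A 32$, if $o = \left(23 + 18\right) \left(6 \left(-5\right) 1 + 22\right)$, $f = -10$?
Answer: $- 146944 \sqrt{3} \approx -2.5451 \cdot 10^{5}$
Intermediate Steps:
$A = 14 \sqrt{3}$ ($A = 7 \sqrt{-10 + 22} = 7 \sqrt{12} = 7 \cdot 2 \sqrt{3} = 14 \sqrt{3} \approx 24.249$)
$o = -328$ ($o = 41 \left(\left(-30\right) 1 + 22\right) = 41 \left(-30 + 22\right) = 41 \left(-8\right) = -328$)
$o A 32 = - 328 \cdot 14 \sqrt{3} \cdot 32 = - 4592 \sqrt{3} \cdot 32 = - 146944 \sqrt{3}$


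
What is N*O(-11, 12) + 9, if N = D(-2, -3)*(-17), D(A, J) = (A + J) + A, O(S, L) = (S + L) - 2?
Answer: -110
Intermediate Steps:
O(S, L) = -2 + L + S (O(S, L) = (L + S) - 2 = -2 + L + S)
D(A, J) = J + 2*A
N = 119 (N = (-3 + 2*(-2))*(-17) = (-3 - 4)*(-17) = -7*(-17) = 119)
N*O(-11, 12) + 9 = 119*(-2 + 12 - 11) + 9 = 119*(-1) + 9 = -119 + 9 = -110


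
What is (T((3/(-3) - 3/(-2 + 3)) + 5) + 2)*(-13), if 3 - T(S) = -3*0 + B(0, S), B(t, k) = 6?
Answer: 13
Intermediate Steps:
T(S) = -3 (T(S) = 3 - (-3*0 + 6) = 3 - (0 + 6) = 3 - 1*6 = 3 - 6 = -3)
(T((3/(-3) - 3/(-2 + 3)) + 5) + 2)*(-13) = (-3 + 2)*(-13) = -1*(-13) = 13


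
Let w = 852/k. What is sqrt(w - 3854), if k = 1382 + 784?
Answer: 4*I*sqrt(86947)/19 ≈ 62.077*I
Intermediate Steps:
k = 2166
w = 142/361 (w = 852/2166 = 852*(1/2166) = 142/361 ≈ 0.39335)
sqrt(w - 3854) = sqrt(142/361 - 3854) = sqrt(-1391152/361) = 4*I*sqrt(86947)/19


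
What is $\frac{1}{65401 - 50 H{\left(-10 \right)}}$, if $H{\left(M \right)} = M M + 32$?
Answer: $\frac{1}{58801} \approx 1.7007 \cdot 10^{-5}$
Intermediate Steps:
$H{\left(M \right)} = 32 + M^{2}$ ($H{\left(M \right)} = M^{2} + 32 = 32 + M^{2}$)
$\frac{1}{65401 - 50 H{\left(-10 \right)}} = \frac{1}{65401 - 50 \left(32 + \left(-10\right)^{2}\right)} = \frac{1}{65401 - 50 \left(32 + 100\right)} = \frac{1}{65401 - 6600} = \frac{1}{58801}$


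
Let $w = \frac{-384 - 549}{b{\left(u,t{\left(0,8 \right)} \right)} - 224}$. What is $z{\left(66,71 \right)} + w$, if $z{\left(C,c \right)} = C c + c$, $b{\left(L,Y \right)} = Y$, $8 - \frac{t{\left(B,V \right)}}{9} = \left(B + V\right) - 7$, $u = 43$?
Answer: $\frac{766810}{161} \approx 4762.8$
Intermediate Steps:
$t{\left(B,V \right)} = 135 - 9 B - 9 V$ ($t{\left(B,V \right)} = 72 - 9 \left(\left(B + V\right) - 7\right) = 72 - 9 \left(-7 + B + V\right) = 72 - \left(-63 + 9 B + 9 V\right) = 135 - 9 B - 9 V$)
$z{\left(C,c \right)} = c + C c$
$w = \frac{933}{161}$ ($w = \frac{-384 - 549}{\left(135 - 0 - 72\right) - 224} = - \frac{933}{\left(135 + 0 - 72\right) - 224} = - \frac{933}{63 - 224} = - \frac{933}{-161} = \left(-933\right) \left(- \frac{1}{161}\right) = \frac{933}{161} \approx 5.795$)
$z{\left(66,71 \right)} + w = 71 \left(1 + 66\right) + \frac{933}{161} = 71 \cdot 67 + \frac{933}{161} = 4757 + \frac{933}{161} = \frac{766810}{161}$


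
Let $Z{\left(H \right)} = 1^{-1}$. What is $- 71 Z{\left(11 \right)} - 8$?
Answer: $-79$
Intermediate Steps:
$Z{\left(H \right)} = 1$
$- 71 Z{\left(11 \right)} - 8 = \left(-71\right) 1 - 8 = -71 - 8 = -79$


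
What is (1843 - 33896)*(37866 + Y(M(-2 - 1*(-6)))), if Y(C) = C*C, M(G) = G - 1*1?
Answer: -1214007375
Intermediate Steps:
M(G) = -1 + G (M(G) = G - 1 = -1 + G)
Y(C) = C²
(1843 - 33896)*(37866 + Y(M(-2 - 1*(-6)))) = (1843 - 33896)*(37866 + (-1 + (-2 - 1*(-6)))²) = -32053*(37866 + (-1 + (-2 + 6))²) = -32053*(37866 + (-1 + 4)²) = -32053*(37866 + 3²) = -32053*(37866 + 9) = -32053*37875 = -1214007375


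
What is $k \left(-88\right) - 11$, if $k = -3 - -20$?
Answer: $-1507$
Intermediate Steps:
$k = 17$ ($k = -3 + 20 = 17$)
$k \left(-88\right) - 11 = 17 \left(-88\right) - 11 = -1496 - 11 = -1507$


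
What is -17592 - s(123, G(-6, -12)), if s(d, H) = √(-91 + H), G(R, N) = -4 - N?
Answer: -17592 - I*√83 ≈ -17592.0 - 9.1104*I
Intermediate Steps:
-17592 - s(123, G(-6, -12)) = -17592 - √(-91 + (-4 - 1*(-12))) = -17592 - √(-91 + (-4 + 12)) = -17592 - √(-91 + 8) = -17592 - √(-83) = -17592 - I*√83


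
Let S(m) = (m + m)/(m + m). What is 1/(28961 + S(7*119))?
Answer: 1/28962 ≈ 3.4528e-5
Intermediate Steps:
S(m) = 1 (S(m) = (2*m)/((2*m)) = (2*m)*(1/(2*m)) = 1)
1/(28961 + S(7*119)) = 1/(28961 + 1) = 1/28962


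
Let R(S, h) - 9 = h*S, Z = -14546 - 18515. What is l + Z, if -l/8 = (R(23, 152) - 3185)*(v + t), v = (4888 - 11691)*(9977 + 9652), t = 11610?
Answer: 341822628059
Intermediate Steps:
Z = -33061
R(S, h) = 9 + S*h (R(S, h) = 9 + h*S = 9 + S*h)
v = -133536087 (v = -6803*19629 = -133536087)
l = 341822661120 (l = -8*((9 + 23*152) - 3185)*(-133536087 + 11610) = -8*((9 + 3496) - 3185)*(-133524477) = -8*(3505 - 3185)*(-133524477) = -2560*(-133524477) = -8*(-42727832640) = 341822661120)
l + Z = 341822661120 - 33061 = 341822628059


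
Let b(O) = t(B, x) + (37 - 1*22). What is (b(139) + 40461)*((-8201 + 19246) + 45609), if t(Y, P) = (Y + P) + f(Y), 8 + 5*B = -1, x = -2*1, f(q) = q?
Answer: 11464050208/5 ≈ 2.2928e+9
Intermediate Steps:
x = -2
B = -9/5 (B = -8/5 + (⅕)*(-1) = -8/5 - ⅕ = -9/5 ≈ -1.8000)
t(Y, P) = P + 2*Y (t(Y, P) = (Y + P) + Y = (P + Y) + Y = P + 2*Y)
b(O) = 47/5 (b(O) = (-2 + 2*(-9/5)) + (37 - 1*22) = (-2 - 18/5) + (37 - 22) = -28/5 + 15 = 47/5)
(b(139) + 40461)*((-8201 + 19246) + 45609) = (47/5 + 40461)*((-8201 + 19246) + 45609) = 202352*(11045 + 45609)/5 = (202352/5)*56654 = 11464050208/5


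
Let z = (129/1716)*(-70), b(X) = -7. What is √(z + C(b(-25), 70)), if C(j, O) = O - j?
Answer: √5867862/286 ≈ 8.4698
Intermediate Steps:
z = -1505/286 (z = (129*(1/1716))*(-70) = (43/572)*(-70) = -1505/286 ≈ -5.2622)
√(z + C(b(-25), 70)) = √(-1505/286 + (70 - 1*(-7))) = √(-1505/286 + (70 + 7)) = √(-1505/286 + 77) = √(20517/286) = √5867862/286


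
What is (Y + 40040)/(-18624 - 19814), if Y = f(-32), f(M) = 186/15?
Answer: -100131/96095 ≈ -1.0420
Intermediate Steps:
f(M) = 62/5 (f(M) = 186*(1/15) = 62/5)
Y = 62/5 ≈ 12.400
(Y + 40040)/(-18624 - 19814) = (62/5 + 40040)/(-18624 - 19814) = (200262/5)/(-38438) = (200262/5)*(-1/38438) = -100131/96095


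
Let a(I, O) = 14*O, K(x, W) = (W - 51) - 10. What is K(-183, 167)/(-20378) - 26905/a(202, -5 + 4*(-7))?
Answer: 274110559/4707318 ≈ 58.231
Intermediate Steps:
K(x, W) = -61 + W (K(x, W) = (-51 + W) - 10 = -61 + W)
K(-183, 167)/(-20378) - 26905/a(202, -5 + 4*(-7)) = (-61 + 167)/(-20378) - 26905*1/(14*(-5 + 4*(-7))) = 106*(-1/20378) - 26905*1/(14*(-5 - 28)) = -53/10189 - 26905/(14*(-33)) = -53/10189 - 26905/(-462) = -53/10189 - 26905*(-1/462) = -53/10189 + 26905/462 = 274110559/4707318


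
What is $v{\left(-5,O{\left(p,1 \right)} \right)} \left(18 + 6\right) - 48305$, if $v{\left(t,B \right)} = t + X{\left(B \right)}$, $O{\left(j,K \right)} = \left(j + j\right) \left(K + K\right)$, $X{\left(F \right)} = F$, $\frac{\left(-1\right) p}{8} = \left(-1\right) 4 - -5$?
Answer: $-49193$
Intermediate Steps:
$p = -8$ ($p = - 8 \left(\left(-1\right) 4 - -5\right) = - 8 \left(-4 + 5\right) = \left(-8\right) 1 = -8$)
$O{\left(j,K \right)} = 4 K j$ ($O{\left(j,K \right)} = 2 j 2 K = 4 K j$)
$v{\left(t,B \right)} = B + t$ ($v{\left(t,B \right)} = t + B = B + t$)
$v{\left(-5,O{\left(p,1 \right)} \right)} \left(18 + 6\right) - 48305 = \left(4 \cdot 1 \left(-8\right) - 5\right) \left(18 + 6\right) - 48305 = \left(-32 - 5\right) 24 - 48305 = \left(-37\right) 24 - 48305 = -888 - 48305 = -49193$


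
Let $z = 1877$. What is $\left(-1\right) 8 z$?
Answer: $-15016$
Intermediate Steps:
$\left(-1\right) 8 z = \left(-1\right) 8 \cdot 1877 = \left(-8\right) 1877 = -15016$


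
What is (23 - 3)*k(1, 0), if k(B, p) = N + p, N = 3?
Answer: 60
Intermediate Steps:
k(B, p) = 3 + p
(23 - 3)*k(1, 0) = (23 - 3)*(3 + 0) = 20*3 = 60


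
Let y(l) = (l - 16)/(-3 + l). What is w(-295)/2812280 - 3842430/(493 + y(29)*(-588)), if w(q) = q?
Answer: -2161197819821/111928744 ≈ -19309.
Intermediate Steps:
y(l) = (-16 + l)/(-3 + l)
w(-295)/2812280 - 3842430/(493 + y(29)*(-588)) = -295/2812280 - 3842430/(493 + ((-16 + 29)/(-3 + 29))*(-588)) = -295*1/2812280 - 3842430/(493 + (13/26)*(-588)) = -59/562456 - 3842430/(493 + ((1/26)*13)*(-588)) = -59/562456 - 3842430/(493 + (1/2)*(-588)) = -59/562456 - 3842430/(493 - 294) = -59/562456 - 3842430/199 = -2161197819821/111928744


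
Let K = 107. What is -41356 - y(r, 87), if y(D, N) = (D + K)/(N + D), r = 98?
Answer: -1530213/37 ≈ -41357.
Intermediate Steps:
y(D, N) = (107 + D)/(D + N) (y(D, N) = (D + 107)/(N + D) = (107 + D)/(D + N))
-41356 - y(r, 87) = -41356 - (107 + 98)/(98 + 87) = -41356 - 205/185 = -41356 - 1*41/37 = -41356 - 41/37 = -1530213/37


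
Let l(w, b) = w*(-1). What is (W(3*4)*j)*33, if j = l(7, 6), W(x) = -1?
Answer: 231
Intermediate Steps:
l(w, b) = -w
j = -7 (j = -1*7 = -7)
(W(3*4)*j)*33 = -1*(-7)*33 = 7*33 = 231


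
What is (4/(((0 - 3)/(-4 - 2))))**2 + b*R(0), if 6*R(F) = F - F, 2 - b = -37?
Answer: 64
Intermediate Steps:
b = 39 (b = 2 - 1*(-37) = 2 + 37 = 39)
R(F) = 0 (R(F) = (F - F)/6 = (1/6)*0 = 0)
(4/(((0 - 3)/(-4 - 2))))**2 + b*R(0) = (4/(((0 - 3)/(-4 - 2))))**2 + 39*0 = (4/((-3/(-6))))**2 + 0 = (4/((-3*(-1/6))))**2 + 0 = (4/(1/2))**2 + 0 = (4*2)**2 + 0 = 8**2 + 0 = 64 + 0 = 64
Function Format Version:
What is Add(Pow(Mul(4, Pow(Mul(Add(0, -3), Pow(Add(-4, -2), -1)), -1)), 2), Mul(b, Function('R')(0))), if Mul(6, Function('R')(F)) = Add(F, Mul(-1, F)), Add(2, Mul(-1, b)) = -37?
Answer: 64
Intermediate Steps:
b = 39 (b = Add(2, Mul(-1, -37)) = Add(2, 37) = 39)
Function('R')(F) = 0 (Function('R')(F) = Mul(Rational(1, 6), Add(F, Mul(-1, F))) = Mul(Rational(1, 6), 0) = 0)
Add(Pow(Mul(4, Pow(Mul(Add(0, -3), Pow(Add(-4, -2), -1)), -1)), 2), Mul(b, Function('R')(0))) = Add(Pow(Mul(4, Pow(Mul(Add(0, -3), Pow(Add(-4, -2), -1)), -1)), 2), Mul(39, 0)) = Add(Pow(Mul(4, Pow(Mul(-3, Pow(-6, -1)), -1)), 2), 0) = Add(Pow(Mul(4, Pow(Mul(-3, Rational(-1, 6)), -1)), 2), 0) = Add(Pow(Mul(4, Pow(Rational(1, 2), -1)), 2), 0) = Add(Pow(Mul(4, 2), 2), 0) = Add(Pow(8, 2), 0) = Add(64, 0) = 64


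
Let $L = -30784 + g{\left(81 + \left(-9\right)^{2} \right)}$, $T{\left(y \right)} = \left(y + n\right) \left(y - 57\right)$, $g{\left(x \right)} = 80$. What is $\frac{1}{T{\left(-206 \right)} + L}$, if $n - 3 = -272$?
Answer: $\frac{1}{94221} \approx 1.0613 \cdot 10^{-5}$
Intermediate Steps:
$n = -269$ ($n = 3 - 272 = -269$)
$T{\left(y \right)} = \left(-269 + y\right) \left(-57 + y\right)$ ($T{\left(y \right)} = \left(y - 269\right) \left(y - 57\right) = \left(-269 + y\right) \left(-57 + y\right)$)
$L = -30704$ ($L = -30784 + 80 = -30704$)
$\frac{1}{T{\left(-206 \right)} + L} = \frac{1}{\left(15333 + \left(-206\right)^{2} - -67156\right) - 30704} = \frac{1}{\left(15333 + 42436 + 67156\right) - 30704} = \frac{1}{124925 - 30704} = \frac{1}{94221}$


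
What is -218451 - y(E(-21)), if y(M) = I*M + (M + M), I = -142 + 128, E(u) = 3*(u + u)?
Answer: -219963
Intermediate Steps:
E(u) = 6*u (E(u) = 3*(2*u) = 6*u)
I = -14
y(M) = -12*M (y(M) = -14*M + (M + M) = -14*M + 2*M = -12*M)
-218451 - y(E(-21)) = -218451 - (-12)*6*(-21) = -218451 - (-12)*(-126) = -218451 - 1*1512 = -218451 - 1512 = -219963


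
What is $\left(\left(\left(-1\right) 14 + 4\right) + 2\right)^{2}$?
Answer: $64$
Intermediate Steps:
$\left(\left(\left(-1\right) 14 + 4\right) + 2\right)^{2} = \left(\left(-14 + 4\right) + 2\right)^{2} = \left(-10 + 2\right)^{2} = \left(-8\right)^{2} = 64$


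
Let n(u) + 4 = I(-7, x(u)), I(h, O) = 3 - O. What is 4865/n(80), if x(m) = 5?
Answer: -4865/6 ≈ -810.83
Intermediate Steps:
n(u) = -6 (n(u) = -4 + (3 - 1*5) = -4 + (3 - 5) = -4 - 2 = -6)
4865/n(80) = 4865/(-6) = 4865*(-⅙) = -4865/6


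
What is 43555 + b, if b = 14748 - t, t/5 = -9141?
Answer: 104008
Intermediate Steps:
t = -45705 (t = 5*(-9141) = -45705)
b = 60453 (b = 14748 - 1*(-45705) = 14748 + 45705 = 60453)
43555 + b = 43555 + 60453 = 104008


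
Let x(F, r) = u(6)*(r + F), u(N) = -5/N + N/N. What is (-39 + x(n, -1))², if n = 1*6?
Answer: 52441/36 ≈ 1456.7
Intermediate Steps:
n = 6
u(N) = 1 - 5/N (u(N) = -5/N + 1 = 1 - 5/N)
x(F, r) = F/6 + r/6 (x(F, r) = ((-5 + 6)/6)*(r + F) = ((⅙)*1)*(F + r) = (F + r)/6 = F/6 + r/6)
(-39 + x(n, -1))² = (-39 + ((⅙)*6 + (⅙)*(-1)))² = (-39 + (1 - ⅙))² = (-39 + ⅚)² = (-229/6)² = 52441/36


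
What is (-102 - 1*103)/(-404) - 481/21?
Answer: -190019/8484 ≈ -22.397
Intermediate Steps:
(-102 - 1*103)/(-404) - 481/21 = (-102 - 103)*(-1/404) - 481*1/21 = -205*(-1/404) - 481/21 = 205/404 - 481/21 = -190019/8484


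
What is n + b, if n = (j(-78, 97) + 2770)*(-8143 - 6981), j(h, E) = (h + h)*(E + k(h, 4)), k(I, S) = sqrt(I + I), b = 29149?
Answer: 186992037 + 4718688*I*sqrt(39) ≈ 1.8699e+8 + 2.9468e+7*I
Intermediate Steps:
k(I, S) = sqrt(2)*sqrt(I) (k(I, S) = sqrt(2*I) = sqrt(2)*sqrt(I))
j(h, E) = 2*h*(E + sqrt(2)*sqrt(h)) (j(h, E) = (h + h)*(E + sqrt(2)*sqrt(h)) = (2*h)*(E + sqrt(2)*sqrt(h)) = 2*h*(E + sqrt(2)*sqrt(h)))
n = 186962888 + 4718688*I*sqrt(39) (n = (2*(-78)*(97 + sqrt(2)*sqrt(-78)) + 2770)*(-8143 - 6981) = (2*(-78)*(97 + sqrt(2)*(I*sqrt(78))) + 2770)*(-15124) = (2*(-78)*(97 + 2*I*sqrt(39)) + 2770)*(-15124) = ((-15132 - 312*I*sqrt(39)) + 2770)*(-15124) = (-12362 - 312*I*sqrt(39))*(-15124) = 186962888 + 4718688*I*sqrt(39) ≈ 1.8696e+8 + 2.9468e+7*I)
n + b = (186962888 + 4718688*I*sqrt(39)) + 29149 = 186992037 + 4718688*I*sqrt(39)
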